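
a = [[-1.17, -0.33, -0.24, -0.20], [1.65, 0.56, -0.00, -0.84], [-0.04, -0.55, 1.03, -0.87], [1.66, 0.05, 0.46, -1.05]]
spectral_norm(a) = 2.96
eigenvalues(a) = [(-0.99+1j), (-0.99-1j), (1.12+0j), (0.22+0j)]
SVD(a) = [[-0.34, -0.33, 0.86, 0.15], [0.63, 0.23, 0.45, -0.59], [0.16, -0.90, -0.22, -0.35], [0.67, -0.18, 0.07, 0.71]] @ diag([2.9593144962995996, 1.5317794708835526, 0.6138683166727366, 0.17457105818586197]) @ [[0.87, 0.14, 0.19, -0.44], [0.33, 0.47, -0.6, 0.55], [-0.24, 0.15, -0.65, -0.70], [0.28, -0.86, -0.41, 0.11]]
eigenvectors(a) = [[-0.08+0.37j, (-0.08-0.37j), -0.05+0.00j, 0.25+0.00j], [(0.5-0.07j), (0.5+0.07j), (-0.37+0j), (-0.86+0j)], [0.35+0.16j, (0.35-0.16j), 0.91+0.00j, -0.41+0.00j], [(0.68+0j), (0.68-0j), (0.14+0j), (0.15+0j)]]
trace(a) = -0.63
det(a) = 0.49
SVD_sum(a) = [[-0.88,-0.14,-0.19,0.45], [1.63,0.26,0.35,-0.83], [0.4,0.07,0.09,-0.21], [1.73,0.28,0.37,-0.88]] + [[-0.17, -0.24, 0.31, -0.28], [0.12, 0.17, -0.21, 0.19], [-0.46, -0.65, 0.83, -0.75], [-0.09, -0.13, 0.17, -0.15]] + [[-0.13, 0.08, -0.35, -0.37], [-0.07, 0.04, -0.18, -0.19], [0.03, -0.02, 0.09, 0.09], [-0.01, 0.01, -0.03, -0.03]] + [[0.01, -0.02, -0.01, 0.00],[-0.03, 0.09, 0.04, -0.01],[-0.02, 0.05, 0.03, -0.01],[0.04, -0.11, -0.05, 0.01]]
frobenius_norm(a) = 3.39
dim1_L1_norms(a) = [1.94, 3.05, 2.49, 3.22]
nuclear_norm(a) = 5.28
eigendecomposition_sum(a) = [[-0.60+0.36j,  -0.16+0.01j,  -0.08+0.08j,  -0.13-0.33j], [(0.73+0.59j),  (0.09+0.2j),  0.14+0.07j,  (-0.36+0.31j)], [(0.23+0.67j),  (-0.02+0.16j),  0.06+0.10j,  (-0.36+0.05j)], [0.87+0.91j,  (0.08+0.28j),  (0.17+0.11j),  (-0.53+0.35j)]] + [[(-0.6-0.36j), (-0.16-0.01j), (-0.08-0.08j), (-0.13+0.33j)], [0.73-0.59j, (0.09-0.2j), 0.14-0.07j, (-0.36-0.31j)], [0.23-0.67j, (-0.02-0.16j), (0.06-0.1j), -0.36-0.05j], [0.87-0.91j, 0.08-0.28j, (0.17-0.11j), (-0.53-0.35j)]] + [[0.03-0.00j,(0.03+0j),(-0.05-0j),0.00-0.00j], [(0.2-0j),0.23+0.00j,(-0.36-0j),0.03-0.00j], [-0.49+0.00j,(-0.57-0j),(0.87+0j),(-0.08+0j)], [(-0.08+0j),-0.09-0.00j,0.14+0.00j,-0.01+0.00j]] + [[-0j, (-0.04-0j), -0.02-0.00j, (0.05+0j)], [-0.01+0.00j, (0.15+0j), 0.08+0.00j, -0.15-0.00j], [-0.01+0.00j, (0.07+0j), (0.04+0j), (-0.07-0j)], [0.00-0.00j, (-0.03-0j), (-0.01-0j), 0.03+0.00j]]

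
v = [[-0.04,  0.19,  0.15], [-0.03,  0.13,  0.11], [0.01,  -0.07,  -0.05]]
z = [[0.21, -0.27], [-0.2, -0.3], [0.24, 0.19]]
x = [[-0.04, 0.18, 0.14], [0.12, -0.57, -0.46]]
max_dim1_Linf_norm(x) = 0.57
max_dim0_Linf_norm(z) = 0.3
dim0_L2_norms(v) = [0.05, 0.24, 0.19]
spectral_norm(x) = 0.78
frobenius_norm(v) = 0.31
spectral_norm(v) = 0.31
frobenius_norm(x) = 0.78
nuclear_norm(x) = 0.78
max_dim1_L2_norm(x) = 0.74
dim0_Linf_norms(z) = [0.24, 0.3]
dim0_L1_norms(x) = [0.16, 0.75, 0.6]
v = z @ x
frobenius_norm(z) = 0.58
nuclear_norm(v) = 0.32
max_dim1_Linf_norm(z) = 0.3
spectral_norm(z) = 0.48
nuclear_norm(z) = 0.81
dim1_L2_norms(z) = [0.34, 0.36, 0.31]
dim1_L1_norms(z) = [0.48, 0.5, 0.43]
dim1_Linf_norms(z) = [0.27, 0.3, 0.24]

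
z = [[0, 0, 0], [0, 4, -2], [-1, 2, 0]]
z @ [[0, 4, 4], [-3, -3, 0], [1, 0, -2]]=[[0, 0, 0], [-14, -12, 4], [-6, -10, -4]]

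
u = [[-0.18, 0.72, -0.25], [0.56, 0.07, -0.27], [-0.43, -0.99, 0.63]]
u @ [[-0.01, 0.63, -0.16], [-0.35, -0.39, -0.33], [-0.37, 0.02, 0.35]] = [[-0.16,-0.4,-0.30], [0.07,0.32,-0.21], [0.12,0.13,0.62]]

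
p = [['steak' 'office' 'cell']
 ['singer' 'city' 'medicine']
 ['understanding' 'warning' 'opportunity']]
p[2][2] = 'opportunity'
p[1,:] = ['singer', 'city', 'medicine']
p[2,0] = 'understanding'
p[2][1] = 'warning'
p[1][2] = 'medicine'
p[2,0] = 'understanding'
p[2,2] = 'opportunity'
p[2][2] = 'opportunity'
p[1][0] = 'singer'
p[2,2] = 'opportunity'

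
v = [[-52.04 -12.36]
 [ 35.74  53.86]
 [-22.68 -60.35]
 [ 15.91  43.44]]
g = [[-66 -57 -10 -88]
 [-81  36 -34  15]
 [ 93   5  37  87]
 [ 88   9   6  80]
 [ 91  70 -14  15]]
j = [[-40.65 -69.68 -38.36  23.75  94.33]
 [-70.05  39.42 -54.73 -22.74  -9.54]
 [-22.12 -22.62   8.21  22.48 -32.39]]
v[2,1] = -60.35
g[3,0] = 88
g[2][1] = 5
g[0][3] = -88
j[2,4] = -32.39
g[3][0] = 88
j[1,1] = 39.42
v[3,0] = 15.91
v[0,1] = -12.36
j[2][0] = -22.12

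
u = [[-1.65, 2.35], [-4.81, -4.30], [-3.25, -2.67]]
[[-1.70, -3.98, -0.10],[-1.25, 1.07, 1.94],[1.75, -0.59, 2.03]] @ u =[[22.27,  13.39], [-9.39,  -12.72], [-6.65,  1.23]]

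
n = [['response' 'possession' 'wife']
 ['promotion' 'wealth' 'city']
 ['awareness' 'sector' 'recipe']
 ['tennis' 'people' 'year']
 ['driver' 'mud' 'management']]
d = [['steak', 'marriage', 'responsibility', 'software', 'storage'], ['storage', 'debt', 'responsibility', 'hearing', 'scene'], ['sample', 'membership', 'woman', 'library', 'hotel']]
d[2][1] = 'membership'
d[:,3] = ['software', 'hearing', 'library']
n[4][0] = 'driver'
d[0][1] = 'marriage'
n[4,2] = 'management'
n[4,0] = 'driver'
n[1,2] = 'city'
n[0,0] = 'response'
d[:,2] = ['responsibility', 'responsibility', 'woman']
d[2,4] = 'hotel'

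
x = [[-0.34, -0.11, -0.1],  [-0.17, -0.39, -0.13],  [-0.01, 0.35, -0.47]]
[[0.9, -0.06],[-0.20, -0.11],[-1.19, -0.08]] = x@ [[-4.03, 0.05], [1.13, 0.16], [3.45, 0.28]]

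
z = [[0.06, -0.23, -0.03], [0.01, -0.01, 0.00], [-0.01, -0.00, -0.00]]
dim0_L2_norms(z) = [0.06, 0.23, 0.03]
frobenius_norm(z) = 0.24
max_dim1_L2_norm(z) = 0.24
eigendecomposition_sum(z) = [[0.03-0.00j, -0.11+0.11j, (-0.01+0.02j)], [0.00-0.00j, -0.00+0.04j, 0.00+0.01j], [-0.00+0.01j, -0.00-0.04j, -0.00-0.01j]] + [[(0.03+0j), (-0.11-0.11j), (-0.01-0.02j)], [0j, (-0-0.04j), -0.01j], [-0.00-0.01j, (-0+0.04j), -0.00+0.01j]] + [[0.00-0.00j, (-0-0j), (-0-0j)],[-0j, (-0-0j), -0.00-0.00j],[(-0+0j), 0j, 0.00+0.00j]]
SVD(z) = [[-1.0,0.04,-0.03], [-0.05,-0.6,0.80], [0.01,0.8,0.60]] @ diag([0.23990207959336, 0.012079757624154188, 0.001035211342141591]) @ [[-0.25, 0.96, 0.12], [-0.97, -0.24, -0.1], [-0.06, -0.14, 0.99]]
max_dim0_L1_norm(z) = 0.24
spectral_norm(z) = 0.24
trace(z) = 0.05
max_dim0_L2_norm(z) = 0.23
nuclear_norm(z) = 0.25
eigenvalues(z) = [(0.02+0.03j), (0.02-0.03j), 0j]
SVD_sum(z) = [[0.06,-0.23,-0.03], [0.00,-0.01,-0.00], [-0.00,0.0,0.00]] + [[-0.00,-0.0,-0.00], [0.01,0.00,0.0], [-0.01,-0.00,-0.0]] + [[0.00,0.00,-0.0], [-0.0,-0.0,0.00], [-0.0,-0.0,0.00]]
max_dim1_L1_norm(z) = 0.32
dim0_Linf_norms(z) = [0.06, 0.23, 0.03]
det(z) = 0.00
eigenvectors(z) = [[-0.94+0.00j, (-0.94-0j), -0.22+0.00j], [-0.17+0.14j, (-0.17-0.14j), -0.18+0.00j], [0.17-0.20j, 0.17+0.20j, (0.96+0j)]]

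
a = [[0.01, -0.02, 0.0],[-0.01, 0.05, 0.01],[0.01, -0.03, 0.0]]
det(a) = 0.00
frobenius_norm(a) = 0.06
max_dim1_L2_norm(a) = 0.05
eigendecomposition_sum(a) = [[0.01, -0.03, -0.01], [-0.01, 0.05, 0.01], [0.01, -0.04, -0.01]] + [[0.00, -0.0, -0.0],[0.0, -0.00, -0.0],[-0.0, 0.0, 0.00]] + [[0.0, 0.01, 0.01], [0.00, 0.00, 0.00], [0.00, 0.01, 0.01]]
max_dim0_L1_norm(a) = 0.1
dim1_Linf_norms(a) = [0.02, 0.05, 0.03]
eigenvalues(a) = [0.05, 0.0, 0.01]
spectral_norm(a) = 0.06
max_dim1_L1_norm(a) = 0.07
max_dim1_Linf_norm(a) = 0.05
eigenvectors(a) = [[-0.39, 0.71, 0.71], [0.74, 0.28, 0.00], [-0.55, -0.64, 0.71]]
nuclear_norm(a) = 0.07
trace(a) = 0.06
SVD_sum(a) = [[0.01,-0.02,-0.00], [-0.01,0.05,0.01], [0.01,-0.03,-0.00]] + [[0.00,0.00,0.0], [0.0,0.0,0.00], [0.0,0.00,0.0]] + [[0.0,0.0,-0.0],  [-0.0,-0.0,0.00],  [-0.00,-0.0,0.0]]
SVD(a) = [[-0.34, -0.63, -0.7], [0.81, -0.58, 0.13], [-0.49, -0.52, 0.7]] @ diag([0.06426381531711109, 0.008156104495147084, 0.0019078784952089685]) @ [[-0.25,  0.96,  0.13], [-0.70,  -0.09,  -0.71], [-0.67,  -0.27,  0.69]]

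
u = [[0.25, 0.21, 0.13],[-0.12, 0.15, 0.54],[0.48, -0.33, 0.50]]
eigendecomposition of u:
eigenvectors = [[(-0.54+0j), (-0.06+0.39j), (-0.06-0.39j)], [(-0.57+0j), (-0.76+0j), (-0.76-0j)], [-0.62+0.00j, -0.00-0.52j, -0.00+0.52j]]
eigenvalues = [(0.62+0j), (0.14+0.43j), (0.14-0.43j)]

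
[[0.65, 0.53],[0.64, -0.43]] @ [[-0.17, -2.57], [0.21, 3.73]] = [[0.00,0.31], [-0.20,-3.25]]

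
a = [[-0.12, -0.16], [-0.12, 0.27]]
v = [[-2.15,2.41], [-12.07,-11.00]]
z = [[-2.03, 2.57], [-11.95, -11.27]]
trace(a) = 0.15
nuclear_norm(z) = 19.69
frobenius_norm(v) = 16.65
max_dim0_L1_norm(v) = 14.22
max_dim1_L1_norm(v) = 23.07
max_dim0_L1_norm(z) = 13.98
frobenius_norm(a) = 0.36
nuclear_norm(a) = 0.48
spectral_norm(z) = 16.43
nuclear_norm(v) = 19.56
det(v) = 52.74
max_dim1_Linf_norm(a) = 0.27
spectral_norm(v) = 16.33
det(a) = -0.05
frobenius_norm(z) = 16.75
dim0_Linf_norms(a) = [0.12, 0.27]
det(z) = 53.59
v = a + z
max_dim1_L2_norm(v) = 16.33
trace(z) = -13.30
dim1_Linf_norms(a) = [0.16, 0.27]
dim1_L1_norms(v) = [4.56, 23.07]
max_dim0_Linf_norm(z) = 11.95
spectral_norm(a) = 0.32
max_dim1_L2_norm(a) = 0.3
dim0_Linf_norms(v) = [12.07, 11.0]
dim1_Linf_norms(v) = [2.41, 12.07]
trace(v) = -13.15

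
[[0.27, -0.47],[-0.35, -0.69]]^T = [[0.27, -0.35], [-0.47, -0.69]]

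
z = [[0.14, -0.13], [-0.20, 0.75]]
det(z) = 0.079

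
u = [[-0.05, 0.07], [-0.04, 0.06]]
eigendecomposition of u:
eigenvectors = [[-0.87, -0.71], [-0.50, -0.71]]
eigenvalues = [-0.01, 0.02]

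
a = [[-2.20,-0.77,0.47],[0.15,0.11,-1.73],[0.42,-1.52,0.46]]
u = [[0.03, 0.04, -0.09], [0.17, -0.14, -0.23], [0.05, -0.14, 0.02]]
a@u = [[-0.17, -0.05, 0.38], [-0.06, 0.23, -0.07], [-0.22, 0.17, 0.32]]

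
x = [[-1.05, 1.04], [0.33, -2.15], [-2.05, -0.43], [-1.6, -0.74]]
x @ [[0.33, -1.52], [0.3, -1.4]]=[[-0.03, 0.14], [-0.54, 2.51], [-0.81, 3.72], [-0.75, 3.47]]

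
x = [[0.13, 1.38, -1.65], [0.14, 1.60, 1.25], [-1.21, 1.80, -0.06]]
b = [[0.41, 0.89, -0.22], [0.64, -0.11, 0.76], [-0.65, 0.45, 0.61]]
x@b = [[2.01, -0.78, 0.01], [0.27, 0.51, 1.95], [0.69, -1.30, 1.60]]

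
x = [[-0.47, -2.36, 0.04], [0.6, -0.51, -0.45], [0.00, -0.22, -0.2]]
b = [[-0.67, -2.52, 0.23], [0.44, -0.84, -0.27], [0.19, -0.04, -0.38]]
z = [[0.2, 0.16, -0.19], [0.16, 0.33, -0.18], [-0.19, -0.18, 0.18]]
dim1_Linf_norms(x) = [2.36, 0.6, 0.22]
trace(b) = -1.89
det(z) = -0.00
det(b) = -0.47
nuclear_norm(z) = 0.72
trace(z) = 0.71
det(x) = -0.29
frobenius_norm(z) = 0.61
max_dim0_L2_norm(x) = 2.42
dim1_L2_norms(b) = [2.62, 0.99, 0.43]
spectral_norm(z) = 0.60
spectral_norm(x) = 2.45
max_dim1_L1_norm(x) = 2.87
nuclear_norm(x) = 3.42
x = z + b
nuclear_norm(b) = 3.71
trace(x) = -1.18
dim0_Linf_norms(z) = [0.2, 0.33, 0.19]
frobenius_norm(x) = 2.59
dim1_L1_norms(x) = [2.87, 1.56, 0.42]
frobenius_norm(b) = 2.83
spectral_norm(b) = 2.71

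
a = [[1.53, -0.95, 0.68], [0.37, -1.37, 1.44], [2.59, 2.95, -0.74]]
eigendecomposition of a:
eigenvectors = [[-0.41, -0.09, -0.22], [-0.40, 0.53, -0.54], [-0.82, 0.84, 0.81]]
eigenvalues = [1.97, 0.84, -3.39]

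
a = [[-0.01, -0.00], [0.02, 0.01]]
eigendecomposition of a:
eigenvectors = [[0.0, 0.71], [1.00, -0.71]]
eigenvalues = [0.01, -0.01]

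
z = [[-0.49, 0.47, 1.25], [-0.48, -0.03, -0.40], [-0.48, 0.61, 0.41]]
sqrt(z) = [[(0.15+0.24j), (0.16+0.21j), 1.07-0.29j], [-0.54+0.28j, (0.45+0.25j), (-0.02-0.34j)], [-0.27-0.08j, (0.46-0.07j), (0.87+0.09j)]]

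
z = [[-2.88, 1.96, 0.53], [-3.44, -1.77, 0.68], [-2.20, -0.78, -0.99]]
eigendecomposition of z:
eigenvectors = [[(0.16-0.52j),0.16+0.52j,(0.2+0j)], [(0.68+0j),0.68-0.00j,(-0.11+0j)], [0.47+0.13j,(0.47-0.13j),0.97+0.00j]]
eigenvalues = [(-2.14+2.78j), (-2.14-2.78j), (-1.37+0j)]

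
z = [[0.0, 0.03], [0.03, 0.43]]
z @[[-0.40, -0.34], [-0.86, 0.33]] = [[-0.03, 0.01], [-0.38, 0.13]]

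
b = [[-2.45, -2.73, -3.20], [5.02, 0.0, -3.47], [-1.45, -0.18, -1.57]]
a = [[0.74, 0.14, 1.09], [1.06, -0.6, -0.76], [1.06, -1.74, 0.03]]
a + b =[[-1.71,-2.59,-2.11],[6.08,-0.60,-4.23],[-0.39,-1.92,-1.54]]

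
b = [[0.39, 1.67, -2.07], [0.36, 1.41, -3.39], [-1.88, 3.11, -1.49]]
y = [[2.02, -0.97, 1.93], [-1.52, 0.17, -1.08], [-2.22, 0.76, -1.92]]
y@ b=[[-3.19, 8.01, -3.77], [1.50, -5.66, 4.18], [3.02, -8.61, 4.88]]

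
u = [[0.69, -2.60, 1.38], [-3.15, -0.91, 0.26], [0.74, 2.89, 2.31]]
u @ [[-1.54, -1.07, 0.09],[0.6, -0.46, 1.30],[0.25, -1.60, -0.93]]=[[-2.28, -1.75, -4.60],[4.37, 3.37, -1.71],[1.17, -5.82, 1.68]]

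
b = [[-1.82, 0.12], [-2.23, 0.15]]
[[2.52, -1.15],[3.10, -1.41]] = b@[[-1.32,0.56], [1.01,-1.1]]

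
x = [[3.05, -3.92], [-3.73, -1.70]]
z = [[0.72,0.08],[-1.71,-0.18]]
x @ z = [[8.90, 0.95], [0.22, 0.01]]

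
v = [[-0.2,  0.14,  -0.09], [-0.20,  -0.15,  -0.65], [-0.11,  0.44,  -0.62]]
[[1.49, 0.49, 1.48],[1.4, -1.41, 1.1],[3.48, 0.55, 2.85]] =v @ [[-3.61, -0.84, -4.26], [4.18, 3.37, 3.67], [-2.00, 1.65, -1.23]]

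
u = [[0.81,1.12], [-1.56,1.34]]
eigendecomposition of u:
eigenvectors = [[-0.13+0.63j, -0.13-0.63j], [(-0.76+0j), -0.76-0.00j]]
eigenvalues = [(1.08+1.29j), (1.08-1.29j)]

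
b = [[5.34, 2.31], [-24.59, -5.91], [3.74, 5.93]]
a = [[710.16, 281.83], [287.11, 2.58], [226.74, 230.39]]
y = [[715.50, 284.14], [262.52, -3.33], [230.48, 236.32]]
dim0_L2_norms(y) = [796.23, 369.59]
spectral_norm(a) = 862.04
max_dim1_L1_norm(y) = 999.64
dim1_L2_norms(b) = [5.82, 25.29, 7.01]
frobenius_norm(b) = 26.88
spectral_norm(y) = 861.88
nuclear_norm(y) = 1028.42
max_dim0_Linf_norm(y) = 715.5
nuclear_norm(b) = 31.29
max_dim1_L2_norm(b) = 25.29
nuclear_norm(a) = 1028.11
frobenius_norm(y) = 877.82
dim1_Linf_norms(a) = [710.16, 287.11, 230.39]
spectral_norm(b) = 26.44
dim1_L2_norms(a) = [764.04, 287.12, 323.25]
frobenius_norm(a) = 877.89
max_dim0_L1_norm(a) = 1224.01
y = b + a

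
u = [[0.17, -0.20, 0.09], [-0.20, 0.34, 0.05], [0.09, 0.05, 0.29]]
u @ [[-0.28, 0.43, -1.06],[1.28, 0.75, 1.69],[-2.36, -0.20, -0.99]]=[[-0.52,-0.09,-0.61], [0.37,0.16,0.74], [-0.65,0.02,-0.30]]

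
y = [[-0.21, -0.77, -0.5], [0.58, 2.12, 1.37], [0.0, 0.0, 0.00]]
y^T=[[-0.21, 0.58, 0.00], [-0.77, 2.12, 0.0], [-0.5, 1.37, 0.00]]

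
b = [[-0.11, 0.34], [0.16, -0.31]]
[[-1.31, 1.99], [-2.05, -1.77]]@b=[[0.46, -1.06],  [-0.06, -0.15]]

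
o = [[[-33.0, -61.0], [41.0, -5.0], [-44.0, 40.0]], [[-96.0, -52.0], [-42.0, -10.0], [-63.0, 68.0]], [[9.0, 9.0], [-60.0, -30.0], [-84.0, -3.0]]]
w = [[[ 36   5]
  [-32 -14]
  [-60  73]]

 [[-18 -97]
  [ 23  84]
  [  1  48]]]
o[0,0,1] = -61.0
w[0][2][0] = -60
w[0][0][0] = 36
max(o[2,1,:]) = -30.0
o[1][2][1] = 68.0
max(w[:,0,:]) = 36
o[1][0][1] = -52.0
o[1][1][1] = -10.0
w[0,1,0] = -32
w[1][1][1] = 84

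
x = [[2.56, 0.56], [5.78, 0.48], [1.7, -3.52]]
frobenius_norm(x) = 7.47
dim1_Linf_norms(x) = [2.56, 5.78, 3.52]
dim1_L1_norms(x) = [3.12, 6.26, 5.22]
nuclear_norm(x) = 10.14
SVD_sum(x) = [[2.52, -0.15], [5.73, -0.34], [1.90, -0.11]] + [[0.04, 0.71], [0.05, 0.82], [-0.2, -3.41]]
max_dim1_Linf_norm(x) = 5.78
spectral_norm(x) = 6.55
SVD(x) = [[-0.38, -0.20], [-0.88, -0.23], [-0.29, 0.95]] @ diag([6.55416355039592, 3.581806828216948]) @ [[-1.0, 0.06], [-0.06, -1.00]]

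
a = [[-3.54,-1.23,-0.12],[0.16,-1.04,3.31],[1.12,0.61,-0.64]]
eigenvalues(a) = [-3.99, -0.01, -1.22]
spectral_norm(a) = 4.00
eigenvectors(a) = [[0.87, 0.32, 0.47], [0.35, -0.9, -0.88], [-0.35, -0.3, 0.03]]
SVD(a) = [[-0.89, 0.35, 0.3], [-0.3, -0.93, 0.19], [0.35, 0.08, 0.93]] @ diag([3.9995322487221783, 3.4874103514338652, 0.0032912221497304888]) @ [[0.87, 0.40, -0.28], [-0.37, 0.17, -0.91], [0.32, -0.9, -0.30]]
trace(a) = -5.22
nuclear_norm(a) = 7.49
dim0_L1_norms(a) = [4.82, 2.88, 4.07]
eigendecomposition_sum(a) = [[-2.85, -1.47, 1.35], [-1.15, -0.59, 0.54], [1.16, 0.6, -0.55]] + [[0.00, 0.00, 0.01], [-0.01, -0.00, -0.02], [-0.0, -0.00, -0.01]] + [[-0.7, 0.23, -1.48], [1.32, -0.44, 2.79], [-0.04, 0.01, -0.08]]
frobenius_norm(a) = 5.31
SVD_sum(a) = [[-3.09, -1.43, 0.99], [-1.05, -0.49, 0.33], [1.22, 0.57, -0.39]] + [[-0.45, 0.21, -1.11],[1.21, -0.55, 2.98],[-0.10, 0.05, -0.25]] + [[0.0, -0.00, -0.00],[0.00, -0.00, -0.00],[0.0, -0.0, -0.00]]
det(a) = -0.05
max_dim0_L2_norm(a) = 3.72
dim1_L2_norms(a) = [3.75, 3.47, 1.43]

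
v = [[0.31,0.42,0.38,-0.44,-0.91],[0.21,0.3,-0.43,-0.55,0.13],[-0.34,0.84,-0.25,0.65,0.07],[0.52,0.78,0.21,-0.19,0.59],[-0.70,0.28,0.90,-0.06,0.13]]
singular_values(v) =[1.34, 1.27, 1.25, 0.93, 0.5]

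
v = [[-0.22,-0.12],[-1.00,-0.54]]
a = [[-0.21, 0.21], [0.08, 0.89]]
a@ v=[[-0.16, -0.09], [-0.91, -0.49]]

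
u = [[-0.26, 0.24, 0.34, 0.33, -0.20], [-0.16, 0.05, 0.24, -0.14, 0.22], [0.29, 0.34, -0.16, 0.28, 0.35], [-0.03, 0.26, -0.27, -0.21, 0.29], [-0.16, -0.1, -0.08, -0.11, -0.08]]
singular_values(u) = [0.78, 0.64, 0.46, 0.28, 0.07]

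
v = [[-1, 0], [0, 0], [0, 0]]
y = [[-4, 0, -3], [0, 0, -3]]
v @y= [[4, 0, 3], [0, 0, 0], [0, 0, 0]]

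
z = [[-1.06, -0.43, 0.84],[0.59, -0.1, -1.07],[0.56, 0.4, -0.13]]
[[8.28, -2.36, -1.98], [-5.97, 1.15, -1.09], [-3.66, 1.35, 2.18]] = z@[[-3.95,4.92,2.24], [-2.43,-2.90,2.95], [3.63,1.91,1.98]]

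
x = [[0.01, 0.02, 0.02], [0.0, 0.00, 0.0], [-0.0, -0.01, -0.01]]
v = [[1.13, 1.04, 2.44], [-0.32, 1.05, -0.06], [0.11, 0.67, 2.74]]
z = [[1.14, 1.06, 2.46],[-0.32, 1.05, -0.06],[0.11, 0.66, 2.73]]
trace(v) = 4.92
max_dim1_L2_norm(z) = 2.91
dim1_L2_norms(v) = [2.88, 1.1, 2.82]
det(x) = 0.00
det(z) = 3.43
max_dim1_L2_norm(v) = 2.88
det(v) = 3.40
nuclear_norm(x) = 0.04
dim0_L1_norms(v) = [1.56, 2.76, 5.24]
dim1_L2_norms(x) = [0.03, 0.0, 0.01]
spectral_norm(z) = 3.97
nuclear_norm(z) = 5.85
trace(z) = 4.92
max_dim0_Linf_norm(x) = 0.02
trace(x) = 0.00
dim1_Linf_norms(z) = [2.46, 1.05, 2.73]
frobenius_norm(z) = 4.19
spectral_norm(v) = 3.96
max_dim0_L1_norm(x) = 0.03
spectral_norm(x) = 0.03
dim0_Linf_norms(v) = [1.13, 1.05, 2.74]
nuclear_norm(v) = 5.84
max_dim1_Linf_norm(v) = 2.74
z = x + v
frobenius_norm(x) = 0.03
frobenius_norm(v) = 4.18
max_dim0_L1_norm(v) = 5.24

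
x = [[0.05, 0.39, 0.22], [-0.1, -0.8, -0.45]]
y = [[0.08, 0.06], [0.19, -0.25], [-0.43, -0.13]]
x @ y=[[-0.02, -0.12],[0.03, 0.25]]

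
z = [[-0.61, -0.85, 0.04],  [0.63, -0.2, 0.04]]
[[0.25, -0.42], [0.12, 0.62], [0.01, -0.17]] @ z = [[-0.42, -0.13, -0.01], [0.32, -0.23, 0.03], [-0.11, 0.03, -0.01]]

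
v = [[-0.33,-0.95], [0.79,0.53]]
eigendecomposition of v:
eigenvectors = [[0.74+0.00j, (0.74-0j)],[-0.33-0.58j, (-0.33+0.58j)]]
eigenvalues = [(0.1+0.75j), (0.1-0.75j)]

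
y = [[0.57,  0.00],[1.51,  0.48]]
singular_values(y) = [1.68, 0.16]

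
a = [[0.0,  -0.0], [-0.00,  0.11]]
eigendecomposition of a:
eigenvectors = [[1.00, 0.00], [0.00, 1.0]]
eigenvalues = [0.0, 0.11]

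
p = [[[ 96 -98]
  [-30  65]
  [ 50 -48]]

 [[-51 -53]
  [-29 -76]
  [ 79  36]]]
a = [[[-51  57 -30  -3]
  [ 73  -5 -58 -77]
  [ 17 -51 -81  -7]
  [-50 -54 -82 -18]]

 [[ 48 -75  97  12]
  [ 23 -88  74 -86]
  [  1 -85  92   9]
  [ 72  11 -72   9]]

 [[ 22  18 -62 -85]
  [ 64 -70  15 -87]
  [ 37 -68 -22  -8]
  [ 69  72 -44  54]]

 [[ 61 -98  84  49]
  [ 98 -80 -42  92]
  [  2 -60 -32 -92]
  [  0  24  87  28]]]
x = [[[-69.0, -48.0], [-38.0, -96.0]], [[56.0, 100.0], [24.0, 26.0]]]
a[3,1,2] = -42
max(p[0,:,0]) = 96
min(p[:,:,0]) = -51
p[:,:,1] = [[-98, 65, -48], [-53, -76, 36]]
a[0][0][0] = -51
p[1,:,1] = [-53, -76, 36]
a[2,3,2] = -44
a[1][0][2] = 97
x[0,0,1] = -48.0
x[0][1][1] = -96.0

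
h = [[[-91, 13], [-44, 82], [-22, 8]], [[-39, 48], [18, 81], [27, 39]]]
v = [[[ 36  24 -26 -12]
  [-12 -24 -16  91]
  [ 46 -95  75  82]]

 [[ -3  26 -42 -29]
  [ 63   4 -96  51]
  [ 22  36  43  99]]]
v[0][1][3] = 91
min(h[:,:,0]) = -91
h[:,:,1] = [[13, 82, 8], [48, 81, 39]]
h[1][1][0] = 18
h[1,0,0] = -39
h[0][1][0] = -44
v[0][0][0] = 36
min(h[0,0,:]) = -91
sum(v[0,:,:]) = 169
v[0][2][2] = 75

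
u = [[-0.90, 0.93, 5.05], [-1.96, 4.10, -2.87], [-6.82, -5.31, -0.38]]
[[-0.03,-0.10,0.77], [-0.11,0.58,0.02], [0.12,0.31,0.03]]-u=[[0.87, -1.03, -4.28], [1.85, -3.52, 2.89], [6.94, 5.62, 0.41]]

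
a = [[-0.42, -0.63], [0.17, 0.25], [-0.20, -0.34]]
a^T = [[-0.42, 0.17, -0.2], [-0.63, 0.25, -0.34]]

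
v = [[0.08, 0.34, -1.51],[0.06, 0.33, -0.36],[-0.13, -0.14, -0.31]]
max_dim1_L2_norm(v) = 1.55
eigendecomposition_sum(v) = [[-0.16, -0.08, -0.91],[-0.02, -0.01, -0.11],[-0.08, -0.04, -0.44]] + [[0.05,  -0.12,  -0.07], [-0.02,  0.06,  0.03], [-0.01,  0.02,  0.01]] + [[0.2, 0.53, -0.54], [0.1, 0.28, -0.28], [-0.04, -0.12, 0.12]]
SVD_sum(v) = [[0.07, 0.37, -1.50], [0.02, 0.10, -0.42], [0.01, 0.06, -0.25]] + [[-0.01, -0.02, -0.01], [0.09, 0.21, 0.05], [-0.09, -0.22, -0.06]] + [[0.02, -0.01, -0.0],[-0.05, 0.02, 0.0],[-0.05, 0.02, 0.00]]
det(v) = -0.04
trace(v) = 0.10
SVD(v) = [[-0.95, 0.07, -0.3], [-0.26, -0.68, 0.68], [-0.16, 0.73, 0.67]] @ diag([1.6293890424502455, 0.340808566529898, 0.07576852461879408]) @ [[-0.04,-0.24,0.97], [-0.38,-0.89,-0.24], [-0.92,0.38,0.05]]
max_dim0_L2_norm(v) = 1.58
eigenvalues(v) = [-0.61, 0.11, 0.6]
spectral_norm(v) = 1.63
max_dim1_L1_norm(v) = 1.93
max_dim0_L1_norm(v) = 2.18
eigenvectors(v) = [[0.89, -0.88, 0.87],[0.11, 0.45, 0.46],[0.43, 0.12, -0.19]]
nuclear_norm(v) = 2.05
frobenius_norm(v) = 1.67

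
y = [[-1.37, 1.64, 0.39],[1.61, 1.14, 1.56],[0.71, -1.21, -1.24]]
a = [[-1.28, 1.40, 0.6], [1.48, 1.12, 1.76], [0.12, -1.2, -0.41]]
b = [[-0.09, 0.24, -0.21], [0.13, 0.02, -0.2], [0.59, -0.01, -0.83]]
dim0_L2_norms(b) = [0.61, 0.24, 0.88]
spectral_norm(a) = 2.78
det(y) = 3.37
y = a + b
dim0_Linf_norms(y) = [1.61, 1.64, 1.56]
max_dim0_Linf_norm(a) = 1.76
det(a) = -2.12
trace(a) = -0.57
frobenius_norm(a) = 3.48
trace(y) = -1.47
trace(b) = -0.90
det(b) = 0.00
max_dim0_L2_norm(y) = 2.34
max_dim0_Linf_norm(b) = 0.83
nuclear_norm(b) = 1.37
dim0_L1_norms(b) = [0.81, 0.27, 1.24]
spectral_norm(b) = 1.05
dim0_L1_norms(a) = [2.88, 3.72, 2.77]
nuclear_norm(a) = 5.21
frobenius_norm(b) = 1.10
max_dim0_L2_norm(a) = 2.16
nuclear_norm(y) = 5.80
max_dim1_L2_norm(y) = 2.52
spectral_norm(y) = 2.96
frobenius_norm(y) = 3.81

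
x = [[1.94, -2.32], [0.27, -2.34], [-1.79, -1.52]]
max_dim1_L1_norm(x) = 4.26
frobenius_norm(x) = 4.50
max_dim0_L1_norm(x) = 6.18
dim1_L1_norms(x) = [4.26, 2.61, 3.31]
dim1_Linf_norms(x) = [2.32, 2.34, 1.79]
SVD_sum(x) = [[0.93, -2.67], [0.75, -2.17], [0.28, -0.80]] + [[1.01, 0.35], [-0.48, -0.17], [-2.07, -0.72]]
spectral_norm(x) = 3.74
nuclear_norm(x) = 6.23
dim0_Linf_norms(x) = [1.94, 2.34]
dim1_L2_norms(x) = [3.02, 2.36, 2.35]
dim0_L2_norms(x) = [2.65, 3.63]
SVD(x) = [[-0.76, 0.43],[-0.61, -0.21],[-0.23, -0.88]] @ diag([3.7421603850294796, 2.4910310421020476]) @ [[-0.33,0.94], [0.94,0.33]]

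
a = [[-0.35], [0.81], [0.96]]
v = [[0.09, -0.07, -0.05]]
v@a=[[-0.14]]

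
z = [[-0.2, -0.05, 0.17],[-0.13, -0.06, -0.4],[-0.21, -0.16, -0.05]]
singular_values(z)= [0.46, 0.33, 0.06]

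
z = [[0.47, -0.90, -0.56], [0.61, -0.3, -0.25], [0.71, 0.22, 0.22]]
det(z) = 0.08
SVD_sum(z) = [[0.69, -0.75, -0.48],[0.42, -0.45, -0.29],[0.12, -0.13, -0.08]] + [[-0.22, -0.13, -0.1], [0.19, 0.12, 0.09], [0.59, 0.37, 0.28]] + [[-0.00, -0.02, 0.03], [0.00, 0.03, -0.05], [-0.0, -0.02, 0.02]]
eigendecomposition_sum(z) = [[(0.23+0.43j), (-0.45+0.08j), -0.28+0.04j], [(0.32+0.09j), -0.17+0.25j, (-0.11+0.16j)], [(0.33-0.28j), (0.15+0.38j), (0.09+0.24j)]] + [[0.23-0.43j, -0.45-0.08j, -0.28-0.04j], [(0.32-0.09j), (-0.17-0.25j), -0.11-0.16j], [(0.33+0.28j), 0.15-0.38j, (0.09-0.24j)]] + [[0j, (-0-0j), 0.00-0.00j], [(-0.03-0j), (0.05+0j), -0.03+0.00j], [0.05+0.00j, (-0.08-0j), (0.04-0j)]]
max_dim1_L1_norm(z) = 1.93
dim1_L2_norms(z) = [1.16, 0.72, 0.78]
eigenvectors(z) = [[(-0.67+0j),-0.67-0.00j,0.01+0.00j], [(-0.31+0.32j),(-0.31-0.32j),-0.53+0.00j], [(0.12+0.58j),0.12-0.58j,(0.85+0j)]]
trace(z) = 0.39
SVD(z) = [[-0.85, 0.33, 0.42], [-0.51, -0.29, -0.81], [-0.15, -0.9, 0.42]] @ diag([1.3294245261602646, 0.8350546074998443, 0.07289877733430673]) @ [[-0.61, 0.66, 0.43], [-0.79, -0.49, -0.37], [-0.04, -0.57, 0.82]]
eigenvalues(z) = [(0.15+0.92j), (0.15-0.92j), (0.09+0j)]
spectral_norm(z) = 1.33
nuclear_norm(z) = 2.24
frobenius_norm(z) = 1.57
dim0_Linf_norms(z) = [0.71, 0.9, 0.56]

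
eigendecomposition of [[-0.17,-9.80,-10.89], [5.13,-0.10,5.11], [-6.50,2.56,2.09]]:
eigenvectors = [[(-0.03+0.46j), -0.03-0.46j, (-0.74+0j)], [(0.73+0j), (0.73-0j), -0.04+0.00j], [-0.48+0.16j, (-0.48-0.16j), 0.67+0.00j]]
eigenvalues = [(-3.65+4.38j), (-3.65-4.38j), (9.13+0j)]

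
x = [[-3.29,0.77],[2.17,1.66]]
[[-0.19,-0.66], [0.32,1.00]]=x @ [[0.08, 0.26],[0.09, 0.26]]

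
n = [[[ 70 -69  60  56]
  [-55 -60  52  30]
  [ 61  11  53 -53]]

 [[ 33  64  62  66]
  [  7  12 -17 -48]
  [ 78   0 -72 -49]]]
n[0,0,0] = 70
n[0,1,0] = -55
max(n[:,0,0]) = 70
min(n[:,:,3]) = -53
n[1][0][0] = 33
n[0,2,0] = 61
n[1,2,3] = -49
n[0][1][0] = -55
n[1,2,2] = -72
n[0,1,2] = 52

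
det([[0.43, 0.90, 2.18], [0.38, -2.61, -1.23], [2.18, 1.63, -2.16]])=15.366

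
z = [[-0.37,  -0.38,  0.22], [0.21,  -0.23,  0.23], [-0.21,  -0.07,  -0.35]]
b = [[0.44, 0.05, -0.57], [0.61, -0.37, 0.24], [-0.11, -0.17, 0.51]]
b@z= [[-0.03, -0.14, 0.31],[-0.35, -0.16, -0.03],[-0.10, 0.05, -0.24]]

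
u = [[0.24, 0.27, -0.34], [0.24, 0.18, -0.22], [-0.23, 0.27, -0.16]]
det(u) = -0.005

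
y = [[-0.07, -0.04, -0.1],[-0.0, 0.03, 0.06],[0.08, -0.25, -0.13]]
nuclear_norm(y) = 0.44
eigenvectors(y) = [[(0.06+0.55j), (0.06-0.55j), -0.78+0.00j], [(-0.17-0.23j), (-0.17+0.23j), (-0.42+0j)], [0.78+0.00j, 0.78-0.00j, 0.45+0.00j]]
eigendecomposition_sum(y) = [[(-0.03+0.03j), (-0-0.1j), (-0.05-0.04j)], [-0.02j, (0.03+0.04j), (0.03+0.01j)], [0.04+0.04j, (-0.14-0.02j), -0.07+0.06j]] + [[-0.03-0.03j, (-0+0.1j), -0.05+0.04j], [0.02j, 0.03-0.04j, 0.03-0.01j], [0.04-0.04j, -0.14+0.02j, (-0.07-0.06j)]] + [[-0.02+0.00j,  -0.04-0.00j,  -0.01-0.00j], [-0.01+0.00j,  (-0.02-0j),  -0.00-0.00j], [0.01-0.00j,  (0.02+0j),  0.00+0.00j]]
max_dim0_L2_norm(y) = 0.25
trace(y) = -0.17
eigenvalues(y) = [(-0.07+0.13j), (-0.07-0.13j), (-0.03+0j)]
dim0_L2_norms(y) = [0.11, 0.25, 0.17]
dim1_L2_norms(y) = [0.13, 0.07, 0.29]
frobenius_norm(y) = 0.33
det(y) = -0.00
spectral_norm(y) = 0.30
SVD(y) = [[0.23,0.92,0.31],[-0.18,-0.27,0.95],[0.95,-0.28,0.11]] @ diag([0.3049952924442775, 0.11554187380050444, 0.02068687954955774]) @ [[0.20, -0.83, -0.52],[-0.75, 0.21, -0.62],[-0.63, -0.51, 0.58]]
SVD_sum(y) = [[0.01, -0.06, -0.04],[-0.01, 0.05, 0.03],[0.06, -0.24, -0.15]] + [[-0.08, 0.02, -0.07], [0.02, -0.01, 0.02], [0.02, -0.01, 0.02]] + [[-0.0, -0.0, 0.0], [-0.01, -0.01, 0.01], [-0.00, -0.0, 0.0]]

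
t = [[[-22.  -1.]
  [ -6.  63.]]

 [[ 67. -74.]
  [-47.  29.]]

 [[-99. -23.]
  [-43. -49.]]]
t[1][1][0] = -47.0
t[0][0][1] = -1.0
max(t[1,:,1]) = 29.0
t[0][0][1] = -1.0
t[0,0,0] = -22.0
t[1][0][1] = -74.0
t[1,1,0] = -47.0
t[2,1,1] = -49.0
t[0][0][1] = -1.0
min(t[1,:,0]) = -47.0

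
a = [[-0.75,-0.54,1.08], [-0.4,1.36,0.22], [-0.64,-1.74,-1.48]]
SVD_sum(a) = [[0.01, 0.03, 0.02], [0.17, 0.97, 0.65], [-0.34, -1.93, -1.28]] + [[-0.60, -0.63, 1.11], [0.11, 0.12, -0.21], [0.05, 0.05, -0.09]] + [[-0.16, 0.06, -0.05], [-0.68, 0.27, -0.22], [-0.35, 0.14, -0.11]]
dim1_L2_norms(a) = [1.42, 1.43, 2.37]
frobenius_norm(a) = 3.12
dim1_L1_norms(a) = [2.37, 1.98, 3.86]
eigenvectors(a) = [[(0.72+0j), 0.72-0.00j, 0.40+0.00j], [(0.13-0j), (0.13+0j), (-0.82+0j)], [-0.21+0.65j, -0.21-0.65j, (0.4+0j)]]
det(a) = 3.31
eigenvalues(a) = [(-1.16+0.97j), (-1.16-0.97j), (1.45+0j)]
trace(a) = -0.87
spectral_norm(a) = 2.62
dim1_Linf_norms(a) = [1.08, 1.36, 1.74]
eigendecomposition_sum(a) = [[(-0.43+0.56j), 0.05+0.59j, (0.54+0.65j)], [-0.08+0.11j, 0.01+0.11j, 0.11+0.12j], [(-0.38-0.55j), -0.54-0.12j, -0.74+0.30j]] + [[(-0.43-0.56j), 0.05-0.59j, 0.54-0.65j],[(-0.08-0.11j), 0.01-0.11j, 0.11-0.12j],[-0.38+0.55j, (-0.54+0.12j), -0.74-0.30j]] + [[0.12+0.00j,  -0.65-0.00j,  (-0-0j)], [-0.25-0.00j,  1.33+0.00j,  0.01+0.00j], [0.12+0.00j,  -0.65-0.00j,  (-0-0j)]]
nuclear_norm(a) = 4.94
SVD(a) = [[-0.01,-0.98,-0.2],  [-0.45,0.19,-0.87],  [0.89,0.08,-0.45]] @ diag([2.6198657735106488, 1.4394737022101698, 0.8776780670797245]) @ [[-0.14, -0.82, -0.55],[0.42, 0.45, -0.79],[0.89, -0.35, 0.28]]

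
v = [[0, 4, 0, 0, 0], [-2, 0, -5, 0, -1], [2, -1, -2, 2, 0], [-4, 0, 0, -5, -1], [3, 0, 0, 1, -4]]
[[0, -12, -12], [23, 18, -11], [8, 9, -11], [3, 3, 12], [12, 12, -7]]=v @ [[0, 0, -4], [0, -3, -3], [-4, -3, 4], [0, 0, 1], [-3, -3, -1]]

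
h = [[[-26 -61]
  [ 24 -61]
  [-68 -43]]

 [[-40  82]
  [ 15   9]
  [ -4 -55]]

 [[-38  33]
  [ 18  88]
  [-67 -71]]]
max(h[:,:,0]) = 24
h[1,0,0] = -40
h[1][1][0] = 15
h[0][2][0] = -68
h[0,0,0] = -26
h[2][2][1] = -71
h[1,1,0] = 15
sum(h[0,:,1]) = -165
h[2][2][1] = -71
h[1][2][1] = -55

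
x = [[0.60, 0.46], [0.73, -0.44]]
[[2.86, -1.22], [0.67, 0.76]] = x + [[2.26, -1.68], [-0.06, 1.2]]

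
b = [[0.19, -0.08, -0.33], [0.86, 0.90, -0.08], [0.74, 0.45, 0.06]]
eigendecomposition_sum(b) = [[(0.29+0.42j), (0.21+0.23j), -0.40-0.02j], [0.07-0.68j, (-0.02-0.42j), 0.39+0.36j], [0.32-0.39j, 0.16-0.26j, 0.09+0.38j]] + [[(0.29-0.42j), (0.21-0.23j), -0.40+0.02j],[0.07+0.68j, (-0.02+0.42j), (0.39-0.36j)],[(0.32+0.39j), (0.16+0.26j), (0.09-0.38j)]] + [[(-0.39+0j), (-0.5+0j), (0.46-0j)], [(0.73-0j), (0.94-0j), (-0.86+0j)], [(0.1-0j), 0.13-0.00j, (-0.12+0j)]]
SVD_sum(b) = [[0.08, 0.07, -0.0], [0.94, 0.81, -0.04], [0.64, 0.56, -0.03]] + [[0.12, -0.15, -0.32],[-0.01, 0.01, 0.02],[-0.00, 0.00, 0.00]] + [[-0.0, 0.0, -0.0], [-0.07, 0.07, -0.06], [0.1, -0.11, 0.09]]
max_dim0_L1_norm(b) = 1.79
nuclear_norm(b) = 2.09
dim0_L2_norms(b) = [1.15, 1.01, 0.34]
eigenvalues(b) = [(0.36+0.38j), (0.36-0.38j), (0.43+0j)]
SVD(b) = [[-0.07, 1.00, -0.03], [-0.82, -0.08, -0.56], [-0.56, -0.01, 0.83]] @ diag([1.5087320771037676, 0.37630414403757234, 0.2079007231788818]) @ [[-0.75,-0.66,0.04],[0.31,-0.4,-0.86],[0.58,-0.64,0.51]]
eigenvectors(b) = [[-0.39+0.33j, (-0.39-0.33j), 0.47+0.00j], [0.69+0.00j, 0.69-0.00j, (-0.87+0j)], [0.42+0.28j, 0.42-0.28j, (-0.12+0j)]]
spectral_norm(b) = 1.51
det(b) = 0.12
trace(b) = 1.15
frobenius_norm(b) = 1.57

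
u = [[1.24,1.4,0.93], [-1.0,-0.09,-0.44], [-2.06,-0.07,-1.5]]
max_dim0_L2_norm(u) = 2.6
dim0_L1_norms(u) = [4.3, 1.56, 2.87]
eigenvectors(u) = [[0.52+0.39j, 0.52-0.39j, -0.43+0.00j], [-0.34+0.14j, (-0.34-0.14j), -0.06+0.00j], [(-0.66+0j), -0.66-0.00j, (0.9+0j)]]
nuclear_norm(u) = 4.63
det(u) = -0.81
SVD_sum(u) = [[1.48, 0.5, 1.03], [-0.83, -0.28, -0.58], [-1.95, -0.67, -1.36]] + [[-0.23, 0.90, -0.11], [-0.05, 0.2, -0.02], [-0.15, 0.59, -0.07]] + [[-0.00, -0.0, 0.01], [-0.11, -0.01, 0.17], [0.05, 0.0, -0.07]]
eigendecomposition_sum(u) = [[0.56+0.73j, (0.88-0.49j), (0.32+0.31j)],  [-0.51+0.06j, -0.02+0.56j, (-0.24+0.07j)],  [(-0.9-0.25j), (-0.41+0.93j), (-0.45-0.05j)]] + [[(0.56-0.73j), 0.88+0.49j, 0.32-0.31j], [(-0.51-0.06j), (-0.02-0.56j), (-0.24-0.07j)], [-0.90+0.25j, -0.41-0.93j, (-0.45+0.05j)]] + [[0.13-0.00j, -0.36-0.00j, (0.28-0j)],  [0.02-0.00j, -0.05-0.00j, (0.04-0j)],  [(-0.27+0j), 0.76+0.00j, (-0.6+0j)]]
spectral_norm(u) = 3.27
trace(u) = -0.35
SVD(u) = [[-0.57, -0.82, -0.03],[0.32, -0.19, -0.93],[0.76, -0.54, 0.37]] @ diag([3.2744493343269054, 1.1373091611855386, 0.21727730854724542]) @ [[-0.79,  -0.27,  -0.55], [0.25,  -0.96,  0.11], [0.56,  0.05,  -0.83]]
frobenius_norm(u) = 3.47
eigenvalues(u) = [(0.09+1.24j), (0.09-1.24j), (-0.53+0j)]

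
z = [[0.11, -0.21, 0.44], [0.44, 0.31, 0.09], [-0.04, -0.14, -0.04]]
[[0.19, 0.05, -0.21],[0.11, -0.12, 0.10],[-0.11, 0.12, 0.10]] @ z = [[0.05, 0.01, 0.1], [-0.04, -0.07, 0.03], [0.04, 0.05, -0.04]]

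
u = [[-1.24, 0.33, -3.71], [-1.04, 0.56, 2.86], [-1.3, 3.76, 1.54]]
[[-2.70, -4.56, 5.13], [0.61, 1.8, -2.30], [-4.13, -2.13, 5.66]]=u@[[0.23, 0.54, -0.02], [-1.24, -0.78, 1.99], [0.54, 0.98, -1.2]]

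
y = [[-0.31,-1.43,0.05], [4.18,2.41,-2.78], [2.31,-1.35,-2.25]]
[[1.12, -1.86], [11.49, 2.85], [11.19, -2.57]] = y @[[2.48, 1.10], [-1.38, 1.12], [-1.60, 1.60]]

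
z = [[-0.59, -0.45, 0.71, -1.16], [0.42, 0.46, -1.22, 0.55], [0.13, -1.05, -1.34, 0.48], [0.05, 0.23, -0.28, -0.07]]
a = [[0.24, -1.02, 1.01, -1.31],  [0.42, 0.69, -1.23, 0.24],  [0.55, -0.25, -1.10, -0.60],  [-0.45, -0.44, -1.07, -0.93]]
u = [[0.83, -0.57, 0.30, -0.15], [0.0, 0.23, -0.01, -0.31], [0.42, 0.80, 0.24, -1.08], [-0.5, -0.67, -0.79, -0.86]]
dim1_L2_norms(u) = [1.06, 0.39, 1.43, 1.44]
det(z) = -0.01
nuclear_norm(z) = 4.35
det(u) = -0.00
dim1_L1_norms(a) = [3.58, 2.58, 2.5, 2.89]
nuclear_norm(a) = 5.43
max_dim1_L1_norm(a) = 3.58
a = z + u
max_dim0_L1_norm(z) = 3.55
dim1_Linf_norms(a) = [1.31, 1.23, 1.1, 1.07]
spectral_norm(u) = 1.48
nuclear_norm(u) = 3.98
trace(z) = -1.54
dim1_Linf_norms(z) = [1.16, 1.22, 1.34, 0.28]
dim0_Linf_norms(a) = [0.55, 1.02, 1.23, 1.31]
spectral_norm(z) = 2.38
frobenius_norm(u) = 2.32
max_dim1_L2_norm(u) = 1.44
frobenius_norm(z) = 2.80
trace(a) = -1.10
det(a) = 0.84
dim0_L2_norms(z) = [0.74, 1.25, 1.97, 1.37]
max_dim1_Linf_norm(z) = 1.34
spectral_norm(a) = 2.35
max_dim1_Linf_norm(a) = 1.31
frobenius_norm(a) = 3.22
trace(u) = 0.44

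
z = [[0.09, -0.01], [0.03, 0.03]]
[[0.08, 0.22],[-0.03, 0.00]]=z @[[0.67, 2.20], [-1.52, -2.19]]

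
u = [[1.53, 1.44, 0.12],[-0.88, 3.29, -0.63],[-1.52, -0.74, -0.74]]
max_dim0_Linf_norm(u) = 3.29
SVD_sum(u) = [[0.04,1.46,-0.15], [0.1,3.29,-0.34], [-0.02,-0.7,0.07]] + [[1.40, 0.01, 0.51], [-0.96, -0.01, -0.35], [-1.59, -0.01, -0.57]] + [[0.09, -0.03, -0.24], [-0.02, 0.01, 0.05], [0.09, -0.03, -0.24]]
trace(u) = 4.08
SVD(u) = [[0.4, -0.60, 0.69], [0.90, 0.41, -0.16], [-0.19, 0.68, 0.71]] @ diag([3.687397828801051, 2.4698595209712817, 0.3644052672791697]) @ [[0.03, 0.99, -0.1], [-0.94, -0.01, -0.34], [0.34, -0.11, -0.94]]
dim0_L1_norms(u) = [3.93, 5.47, 1.49]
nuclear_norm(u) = 6.52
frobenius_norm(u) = 4.45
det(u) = -3.32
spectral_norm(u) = 3.69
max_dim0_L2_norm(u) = 3.67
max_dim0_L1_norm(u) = 5.47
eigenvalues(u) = [-0.62, 1.95, 2.75]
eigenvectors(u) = [[0.14,-0.8,-0.67], [-0.13,-0.28,-0.61], [-0.98,0.53,0.42]]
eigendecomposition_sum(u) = [[0.07, -0.01, 0.10],[-0.06, 0.01, -0.09],[-0.47, 0.04, -0.69]] + [[3.86,-3.58,1.01],[1.33,-1.24,0.35],[-2.55,2.37,-0.67]] + [[-2.39, 5.03, -0.99], [-2.15, 4.52, -0.89], [1.5, -3.15, 0.62]]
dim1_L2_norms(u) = [2.1, 3.46, 1.85]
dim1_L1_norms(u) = [3.09, 4.8, 3.0]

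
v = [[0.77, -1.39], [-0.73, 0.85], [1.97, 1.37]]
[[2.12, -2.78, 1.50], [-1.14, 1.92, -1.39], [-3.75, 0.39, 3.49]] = v @ [[-0.61, -0.86, 1.82],[-1.86, 1.52, -0.07]]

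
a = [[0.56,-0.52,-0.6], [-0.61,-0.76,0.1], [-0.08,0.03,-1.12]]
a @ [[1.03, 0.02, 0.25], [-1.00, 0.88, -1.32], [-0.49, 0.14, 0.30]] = [[1.39, -0.53, 0.65], [0.08, -0.67, 0.88], [0.44, -0.13, -0.4]]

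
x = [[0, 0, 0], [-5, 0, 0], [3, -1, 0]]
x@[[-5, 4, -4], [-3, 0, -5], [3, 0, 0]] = [[0, 0, 0], [25, -20, 20], [-12, 12, -7]]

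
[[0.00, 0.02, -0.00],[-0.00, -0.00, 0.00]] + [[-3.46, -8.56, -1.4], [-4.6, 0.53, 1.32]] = [[-3.46, -8.54, -1.40],[-4.60, 0.53, 1.32]]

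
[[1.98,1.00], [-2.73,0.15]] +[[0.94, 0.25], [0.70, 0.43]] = [[2.92, 1.25], [-2.03, 0.58]]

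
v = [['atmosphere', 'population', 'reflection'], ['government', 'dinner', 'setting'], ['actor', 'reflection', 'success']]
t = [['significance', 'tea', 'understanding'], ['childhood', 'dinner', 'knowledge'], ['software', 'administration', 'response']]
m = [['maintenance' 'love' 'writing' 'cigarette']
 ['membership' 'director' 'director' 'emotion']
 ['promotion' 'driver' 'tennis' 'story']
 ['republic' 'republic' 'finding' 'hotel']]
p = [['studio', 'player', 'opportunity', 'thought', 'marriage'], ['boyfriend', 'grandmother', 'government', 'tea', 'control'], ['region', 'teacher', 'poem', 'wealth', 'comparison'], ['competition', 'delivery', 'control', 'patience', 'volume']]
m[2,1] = 'driver'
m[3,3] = 'hotel'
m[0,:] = ['maintenance', 'love', 'writing', 'cigarette']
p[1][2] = 'government'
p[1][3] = 'tea'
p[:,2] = ['opportunity', 'government', 'poem', 'control']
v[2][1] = 'reflection'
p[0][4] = 'marriage'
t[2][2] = 'response'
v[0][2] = 'reflection'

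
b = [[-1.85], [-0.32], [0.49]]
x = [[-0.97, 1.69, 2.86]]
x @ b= [[2.66]]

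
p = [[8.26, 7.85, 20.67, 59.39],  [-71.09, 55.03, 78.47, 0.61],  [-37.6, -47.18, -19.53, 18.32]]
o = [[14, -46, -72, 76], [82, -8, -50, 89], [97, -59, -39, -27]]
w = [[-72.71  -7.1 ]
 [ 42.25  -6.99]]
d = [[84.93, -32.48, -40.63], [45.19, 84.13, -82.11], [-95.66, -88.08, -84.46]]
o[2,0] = 97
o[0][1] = -46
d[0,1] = -32.48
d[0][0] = 84.93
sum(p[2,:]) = -85.99000000000001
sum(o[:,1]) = -113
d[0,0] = 84.93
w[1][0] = 42.25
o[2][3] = -27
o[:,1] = [-46, -8, -59]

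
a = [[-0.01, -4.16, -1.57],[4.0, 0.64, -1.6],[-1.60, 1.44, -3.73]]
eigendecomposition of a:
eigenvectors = [[(0.01-0.67j), (0.01+0.67j), (0.36+0j)], [-0.70+0.00j, -0.70-0.00j, 0.01+0.00j], [0.01+0.24j, 0.01-0.24j, 0.93+0.00j]]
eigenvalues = [(0.61+4.35j), (0.61-4.35j), (-4.32+0j)]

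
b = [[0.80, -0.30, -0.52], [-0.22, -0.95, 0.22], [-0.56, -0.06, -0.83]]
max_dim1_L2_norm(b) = 1.0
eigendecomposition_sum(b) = [[0.90+0.00j,(-0.13-0j),-0.27+0.00j],[(-0.13-0j),(0.02+0j),(0.04+0j)],[-0.27-0.00j,(0.04+0j),(0.08+0j)]] + [[-0.05+0.01j, -0.08-0.13j, -0.12+0.09j], [(-0.04+0.15j), -0.48+0.08j, 0.09+0.47j], [(-0.14-0.05j), (-0.05-0.47j), (-0.46+0.06j)]] + [[-0.05-0.01j,(-0.08+0.13j),(-0.12-0.09j)], [(-0.04-0.15j),-0.48-0.08j,0.09-0.47j], [-0.14+0.05j,(-0.05+0.47j),(-0.46-0.06j)]]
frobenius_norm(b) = 1.73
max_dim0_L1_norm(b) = 1.58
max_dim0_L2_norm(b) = 1.0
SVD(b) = [[0.46, -0.6, -0.66],[-0.46, 0.47, -0.75],[0.76, 0.65, -0.06]] @ diag([1.0042586958135802, 1.0014429632542923, 0.997184267440712]) @ [[0.04, 0.26, -0.97],[-0.94, -0.3, -0.12],[-0.32, 0.92, 0.23]]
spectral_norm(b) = 1.00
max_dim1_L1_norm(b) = 1.62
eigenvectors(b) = [[(-0.95+0j), 0.09+0.20j, (0.09-0.2j)], [0.14+0.00j, 0.70+0.00j, (0.7-0j)], [0.29+0.00j, (-0.04+0.67j), (-0.04-0.67j)]]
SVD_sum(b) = [[0.02, 0.12, -0.44], [-0.02, -0.12, 0.45], [0.03, 0.2, -0.74]] + [[0.57,0.18,0.07], [-0.44,-0.14,-0.06], [-0.61,-0.2,-0.08]] + [[0.21, -0.6, -0.15],  [0.24, -0.69, -0.17],  [0.02, -0.06, -0.01]]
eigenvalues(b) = [(1+0j), (-0.99+0.15j), (-0.99-0.15j)]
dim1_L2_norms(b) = [1.0, 1.0, 1.0]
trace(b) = -0.98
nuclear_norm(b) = 3.00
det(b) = 1.00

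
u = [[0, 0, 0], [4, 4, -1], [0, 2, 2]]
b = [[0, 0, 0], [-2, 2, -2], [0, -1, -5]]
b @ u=[[0, 0, 0], [8, 4, -6], [-4, -14, -9]]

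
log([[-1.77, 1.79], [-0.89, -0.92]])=[[-0.28, 3.64], [-1.81, 1.45]]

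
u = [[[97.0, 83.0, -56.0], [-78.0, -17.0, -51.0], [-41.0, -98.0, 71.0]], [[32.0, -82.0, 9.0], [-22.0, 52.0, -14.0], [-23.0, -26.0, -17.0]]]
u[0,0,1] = 83.0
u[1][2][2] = -17.0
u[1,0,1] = -82.0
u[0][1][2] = -51.0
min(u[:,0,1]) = -82.0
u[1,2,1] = -26.0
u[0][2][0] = -41.0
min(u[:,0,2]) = -56.0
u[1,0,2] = 9.0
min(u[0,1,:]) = -78.0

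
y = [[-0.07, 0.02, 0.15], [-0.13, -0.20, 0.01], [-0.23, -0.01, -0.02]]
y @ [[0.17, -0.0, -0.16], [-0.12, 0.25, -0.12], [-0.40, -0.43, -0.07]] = [[-0.07, -0.06, -0.0], [-0.00, -0.05, 0.04], [-0.03, 0.01, 0.04]]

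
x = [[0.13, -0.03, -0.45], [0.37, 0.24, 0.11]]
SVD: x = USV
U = [[-0.9, 0.43], [0.43, 0.90]]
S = [0.47, 0.45]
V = [[0.09, 0.28, 0.96], [0.87, 0.45, -0.21]]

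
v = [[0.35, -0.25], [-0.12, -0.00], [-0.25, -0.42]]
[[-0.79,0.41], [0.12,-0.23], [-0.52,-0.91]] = v @ [[-0.97, 1.91],[1.81, 1.04]]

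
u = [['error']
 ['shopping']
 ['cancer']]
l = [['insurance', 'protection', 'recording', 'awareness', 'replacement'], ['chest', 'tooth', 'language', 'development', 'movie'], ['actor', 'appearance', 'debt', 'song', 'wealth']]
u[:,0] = ['error', 'shopping', 'cancer']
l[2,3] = 'song'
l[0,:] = ['insurance', 'protection', 'recording', 'awareness', 'replacement']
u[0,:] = ['error']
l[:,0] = ['insurance', 'chest', 'actor']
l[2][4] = 'wealth'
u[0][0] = 'error'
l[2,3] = 'song'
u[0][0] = 'error'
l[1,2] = 'language'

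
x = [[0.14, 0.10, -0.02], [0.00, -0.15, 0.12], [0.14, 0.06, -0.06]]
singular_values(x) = [0.27, 0.14, 0.04]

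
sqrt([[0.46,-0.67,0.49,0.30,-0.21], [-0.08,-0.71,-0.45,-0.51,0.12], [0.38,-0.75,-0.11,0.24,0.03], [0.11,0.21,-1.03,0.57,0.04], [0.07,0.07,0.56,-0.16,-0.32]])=[[0.34+0.15j, (-0.57+0.25j), (0.8-0.15j), 0.06+0.17j, -0.05+0.19j],[(-0.21-0.04j), 0.12+0.75j, (0.01+0.46j), (-0.32+0.2j), (0.04-0.02j)],[0.25-0.09j, -0.35+0.41j, 0.43+0.36j, 0.14+0.08j, (-0.04-0.06j)],[(0.27-0.12j), (0.23+0.1j), (-0.82+0.25j), 0.86-0.01j, -0.07-0.06j],[-0.04-0.03j, (-0.17-0.16j), (0.4-0.17j), (-0.27+0.15j), 0.02+0.57j]]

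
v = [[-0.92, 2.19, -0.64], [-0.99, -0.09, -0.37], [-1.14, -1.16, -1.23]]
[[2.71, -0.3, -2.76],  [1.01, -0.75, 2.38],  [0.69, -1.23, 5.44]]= v@[[-0.95,0.67,-2.04], [0.73,0.20,-2.24], [-0.37,0.19,-0.42]]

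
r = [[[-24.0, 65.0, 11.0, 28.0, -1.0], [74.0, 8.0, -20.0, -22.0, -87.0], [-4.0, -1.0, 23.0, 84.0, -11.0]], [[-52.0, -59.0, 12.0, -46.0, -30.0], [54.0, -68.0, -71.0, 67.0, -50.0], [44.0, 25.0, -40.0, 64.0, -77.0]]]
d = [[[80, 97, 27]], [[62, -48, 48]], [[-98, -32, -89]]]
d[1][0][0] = 62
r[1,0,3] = -46.0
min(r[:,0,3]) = -46.0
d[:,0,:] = [[80, 97, 27], [62, -48, 48], [-98, -32, -89]]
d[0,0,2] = 27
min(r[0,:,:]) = -87.0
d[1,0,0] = 62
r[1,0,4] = -30.0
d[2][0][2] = -89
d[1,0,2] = 48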